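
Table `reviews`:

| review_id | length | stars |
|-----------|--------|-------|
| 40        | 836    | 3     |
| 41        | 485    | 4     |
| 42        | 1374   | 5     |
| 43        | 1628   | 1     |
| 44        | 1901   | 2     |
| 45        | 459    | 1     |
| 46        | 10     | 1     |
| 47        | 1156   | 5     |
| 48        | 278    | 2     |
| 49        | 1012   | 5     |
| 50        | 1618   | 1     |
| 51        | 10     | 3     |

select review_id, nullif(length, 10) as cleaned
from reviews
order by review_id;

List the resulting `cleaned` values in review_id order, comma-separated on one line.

836, 485, 1374, 1628, 1901, 459, NULL, 1156, 278, 1012, 1618, NULL

review_id=40: length=836 vs 10: differ → 836
review_id=41: length=485 vs 10: differ → 485
review_id=42: length=1374 vs 10: differ → 1374
review_id=43: length=1628 vs 10: differ → 1628
review_id=44: length=1901 vs 10: differ → 1901
review_id=45: length=459 vs 10: differ → 459
review_id=46: length=10 vs 10: equal → NULL
review_id=47: length=1156 vs 10: differ → 1156
review_id=48: length=278 vs 10: differ → 278
review_id=49: length=1012 vs 10: differ → 1012
review_id=50: length=1618 vs 10: differ → 1618
review_id=51: length=10 vs 10: equal → NULL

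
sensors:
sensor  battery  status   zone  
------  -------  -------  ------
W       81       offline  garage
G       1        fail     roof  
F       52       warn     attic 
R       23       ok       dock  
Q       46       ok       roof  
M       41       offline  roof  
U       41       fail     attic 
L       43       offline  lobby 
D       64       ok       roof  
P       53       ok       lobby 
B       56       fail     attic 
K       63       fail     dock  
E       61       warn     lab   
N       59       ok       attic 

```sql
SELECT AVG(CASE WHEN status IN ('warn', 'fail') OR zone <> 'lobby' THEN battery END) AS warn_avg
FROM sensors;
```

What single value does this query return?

sensor=W: ✓ → 81
sensor=G: ✓ → 1
sensor=F: ✓ → 52
sensor=R: ✓ → 23
sensor=Q: ✓ → 46
sensor=M: ✓ → 41
sensor=U: ✓ → 41
sensor=L: ✗
sensor=D: ✓ → 64
sensor=P: ✗
sensor=B: ✓ → 56
sensor=K: ✓ → 63
sensor=E: ✓ → 61
sensor=N: ✓ → 59
warn_avg = (81 + 1 + 52 + 23 + 46 + 41 + 41 + 64 + 56 + 63 + 61 + 59) / 12 = 49

49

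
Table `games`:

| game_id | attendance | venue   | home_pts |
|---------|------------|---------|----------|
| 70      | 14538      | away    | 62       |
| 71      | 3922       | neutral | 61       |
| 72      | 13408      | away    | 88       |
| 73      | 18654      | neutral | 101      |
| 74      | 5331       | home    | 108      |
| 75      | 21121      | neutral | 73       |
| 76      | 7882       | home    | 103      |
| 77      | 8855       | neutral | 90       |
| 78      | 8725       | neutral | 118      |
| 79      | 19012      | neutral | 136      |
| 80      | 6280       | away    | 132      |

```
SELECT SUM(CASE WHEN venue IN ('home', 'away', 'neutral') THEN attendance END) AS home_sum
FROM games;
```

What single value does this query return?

127728

game_id=70: ✓ → 14538
game_id=71: ✓ → 3922
game_id=72: ✓ → 13408
game_id=73: ✓ → 18654
game_id=74: ✓ → 5331
game_id=75: ✓ → 21121
game_id=76: ✓ → 7882
game_id=77: ✓ → 8855
game_id=78: ✓ → 8725
game_id=79: ✓ → 19012
game_id=80: ✓ → 6280
home_sum = 14538 + 3922 + 13408 + 18654 + 5331 + 21121 + 7882 + 8855 + 8725 + 19012 + 6280 = 127728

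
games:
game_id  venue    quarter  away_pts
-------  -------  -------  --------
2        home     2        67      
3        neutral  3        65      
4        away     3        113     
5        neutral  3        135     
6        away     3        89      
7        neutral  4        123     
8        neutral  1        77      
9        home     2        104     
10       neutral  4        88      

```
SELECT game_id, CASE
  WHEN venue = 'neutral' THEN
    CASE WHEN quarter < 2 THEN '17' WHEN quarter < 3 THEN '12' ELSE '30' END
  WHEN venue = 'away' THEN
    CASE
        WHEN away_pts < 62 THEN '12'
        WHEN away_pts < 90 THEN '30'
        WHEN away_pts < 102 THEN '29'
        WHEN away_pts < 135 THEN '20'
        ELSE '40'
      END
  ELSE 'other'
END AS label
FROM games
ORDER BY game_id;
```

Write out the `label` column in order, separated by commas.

game_id=2: venue='home' → outer ELSE → other
game_id=3: venue='neutral' → inner[ELSE] → 30
game_id=4: venue='away' → inner[away_pts < 135] → 20
game_id=5: venue='neutral' → inner[ELSE] → 30
game_id=6: venue='away' → inner[away_pts < 90] → 30
game_id=7: venue='neutral' → inner[ELSE] → 30
game_id=8: venue='neutral' → inner[quarter < 2] → 17
game_id=9: venue='home' → outer ELSE → other
game_id=10: venue='neutral' → inner[ELSE] → 30

other, 30, 20, 30, 30, 30, 17, other, 30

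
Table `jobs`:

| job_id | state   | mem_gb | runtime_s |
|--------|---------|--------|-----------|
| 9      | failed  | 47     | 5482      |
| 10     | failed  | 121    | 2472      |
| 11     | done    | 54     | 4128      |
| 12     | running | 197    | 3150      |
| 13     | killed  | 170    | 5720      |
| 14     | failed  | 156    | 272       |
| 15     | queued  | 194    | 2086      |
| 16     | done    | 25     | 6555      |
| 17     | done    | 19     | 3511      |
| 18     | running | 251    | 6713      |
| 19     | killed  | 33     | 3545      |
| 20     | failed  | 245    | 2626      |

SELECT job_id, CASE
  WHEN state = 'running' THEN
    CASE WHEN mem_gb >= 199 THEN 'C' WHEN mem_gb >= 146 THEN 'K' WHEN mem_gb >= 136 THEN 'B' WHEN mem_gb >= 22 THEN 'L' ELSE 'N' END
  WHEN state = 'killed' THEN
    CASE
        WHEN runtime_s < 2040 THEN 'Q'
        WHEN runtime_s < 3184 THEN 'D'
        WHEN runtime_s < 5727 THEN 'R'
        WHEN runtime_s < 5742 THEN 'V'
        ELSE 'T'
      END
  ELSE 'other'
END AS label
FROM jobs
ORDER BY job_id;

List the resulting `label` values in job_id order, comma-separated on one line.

job_id=9: state='failed' → outer ELSE → other
job_id=10: state='failed' → outer ELSE → other
job_id=11: state='done' → outer ELSE → other
job_id=12: state='running' → inner[mem_gb >= 146] → K
job_id=13: state='killed' → inner[runtime_s < 5727] → R
job_id=14: state='failed' → outer ELSE → other
job_id=15: state='queued' → outer ELSE → other
job_id=16: state='done' → outer ELSE → other
job_id=17: state='done' → outer ELSE → other
job_id=18: state='running' → inner[mem_gb >= 199] → C
job_id=19: state='killed' → inner[runtime_s < 5727] → R
job_id=20: state='failed' → outer ELSE → other

other, other, other, K, R, other, other, other, other, C, R, other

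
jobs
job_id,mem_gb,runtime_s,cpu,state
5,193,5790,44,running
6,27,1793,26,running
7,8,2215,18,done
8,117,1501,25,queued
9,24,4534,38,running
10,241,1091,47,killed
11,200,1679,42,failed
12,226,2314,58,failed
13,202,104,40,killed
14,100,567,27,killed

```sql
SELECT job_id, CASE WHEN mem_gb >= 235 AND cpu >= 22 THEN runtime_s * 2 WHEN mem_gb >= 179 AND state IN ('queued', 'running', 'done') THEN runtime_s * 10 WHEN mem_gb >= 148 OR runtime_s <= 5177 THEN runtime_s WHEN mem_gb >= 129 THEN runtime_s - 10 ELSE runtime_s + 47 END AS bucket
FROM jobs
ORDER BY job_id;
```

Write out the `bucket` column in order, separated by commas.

job_id=5: mem_gb >= 179 AND state IN ('queued', 'running', 'done') → 57900
job_id=6: mem_gb >= 148 OR runtime_s <= 5177 → 1793
job_id=7: mem_gb >= 148 OR runtime_s <= 5177 → 2215
job_id=8: mem_gb >= 148 OR runtime_s <= 5177 → 1501
job_id=9: mem_gb >= 148 OR runtime_s <= 5177 → 4534
job_id=10: mem_gb >= 235 AND cpu >= 22 → 2182
job_id=11: mem_gb >= 148 OR runtime_s <= 5177 → 1679
job_id=12: mem_gb >= 148 OR runtime_s <= 5177 → 2314
job_id=13: mem_gb >= 148 OR runtime_s <= 5177 → 104
job_id=14: mem_gb >= 148 OR runtime_s <= 5177 → 567

57900, 1793, 2215, 1501, 4534, 2182, 1679, 2314, 104, 567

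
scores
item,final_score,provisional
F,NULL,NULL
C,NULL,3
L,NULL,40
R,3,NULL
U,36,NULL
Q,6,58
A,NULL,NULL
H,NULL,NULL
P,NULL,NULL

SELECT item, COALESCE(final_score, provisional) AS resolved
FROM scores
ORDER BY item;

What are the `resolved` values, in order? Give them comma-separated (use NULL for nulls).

item=A: final_score=NULL, provisional=NULL (all NULL) → NULL
item=C: final_score=NULL, provisional=3 → 3
item=F: final_score=NULL, provisional=NULL (all NULL) → NULL
item=H: final_score=NULL, provisional=NULL (all NULL) → NULL
item=L: final_score=NULL, provisional=40 → 40
item=P: final_score=NULL, provisional=NULL (all NULL) → NULL
item=Q: final_score=6 → 6
item=R: final_score=3 → 3
item=U: final_score=36 → 36

NULL, 3, NULL, NULL, 40, NULL, 6, 3, 36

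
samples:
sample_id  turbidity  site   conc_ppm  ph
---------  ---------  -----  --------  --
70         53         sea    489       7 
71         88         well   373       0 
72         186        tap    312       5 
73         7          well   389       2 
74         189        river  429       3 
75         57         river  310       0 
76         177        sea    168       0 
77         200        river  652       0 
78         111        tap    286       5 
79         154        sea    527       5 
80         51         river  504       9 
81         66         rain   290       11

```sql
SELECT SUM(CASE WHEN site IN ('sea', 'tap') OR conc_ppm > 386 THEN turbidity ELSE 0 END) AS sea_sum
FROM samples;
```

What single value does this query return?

sample_id=70: ✓ → 53
sample_id=71: ✗
sample_id=72: ✓ → 186
sample_id=73: ✓ → 7
sample_id=74: ✓ → 189
sample_id=75: ✗
sample_id=76: ✓ → 177
sample_id=77: ✓ → 200
sample_id=78: ✓ → 111
sample_id=79: ✓ → 154
sample_id=80: ✓ → 51
sample_id=81: ✗
sea_sum = 53 + 186 + 7 + 189 + 177 + 200 + 111 + 154 + 51 = 1128

1128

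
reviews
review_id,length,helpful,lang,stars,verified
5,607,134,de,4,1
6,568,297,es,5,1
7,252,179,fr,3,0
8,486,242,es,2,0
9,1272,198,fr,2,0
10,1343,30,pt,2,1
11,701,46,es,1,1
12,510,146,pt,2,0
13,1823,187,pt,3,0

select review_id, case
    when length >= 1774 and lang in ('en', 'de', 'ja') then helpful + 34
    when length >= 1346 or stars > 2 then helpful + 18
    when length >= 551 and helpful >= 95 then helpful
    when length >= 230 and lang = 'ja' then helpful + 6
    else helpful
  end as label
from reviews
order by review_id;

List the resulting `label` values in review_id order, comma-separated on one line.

152, 315, 197, 242, 198, 30, 46, 146, 205

review_id=5: length >= 1346 or stars > 2 → 152
review_id=6: length >= 1346 or stars > 2 → 315
review_id=7: length >= 1346 or stars > 2 → 197
review_id=8: ELSE → 242
review_id=9: length >= 551 and helpful >= 95 → 198
review_id=10: ELSE → 30
review_id=11: ELSE → 46
review_id=12: ELSE → 146
review_id=13: length >= 1346 or stars > 2 → 205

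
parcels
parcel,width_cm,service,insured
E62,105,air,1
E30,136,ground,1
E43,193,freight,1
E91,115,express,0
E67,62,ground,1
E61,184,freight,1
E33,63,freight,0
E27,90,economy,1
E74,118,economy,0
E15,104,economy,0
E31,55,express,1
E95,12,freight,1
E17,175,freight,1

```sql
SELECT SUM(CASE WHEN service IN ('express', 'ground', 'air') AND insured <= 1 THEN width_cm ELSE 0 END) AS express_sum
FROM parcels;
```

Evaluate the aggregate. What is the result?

parcel=E62: ✓ → 105
parcel=E30: ✓ → 136
parcel=E43: ✗
parcel=E91: ✓ → 115
parcel=E67: ✓ → 62
parcel=E61: ✗
parcel=E33: ✗
parcel=E27: ✗
parcel=E74: ✗
parcel=E15: ✗
parcel=E31: ✓ → 55
parcel=E95: ✗
parcel=E17: ✗
express_sum = 105 + 136 + 115 + 62 + 55 = 473

473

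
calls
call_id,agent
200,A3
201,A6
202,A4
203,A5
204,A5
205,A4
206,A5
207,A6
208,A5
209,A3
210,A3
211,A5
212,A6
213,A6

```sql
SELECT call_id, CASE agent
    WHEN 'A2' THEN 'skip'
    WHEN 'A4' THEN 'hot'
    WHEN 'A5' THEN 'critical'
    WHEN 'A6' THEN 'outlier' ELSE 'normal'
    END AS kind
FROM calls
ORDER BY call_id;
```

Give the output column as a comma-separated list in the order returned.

normal, outlier, hot, critical, critical, hot, critical, outlier, critical, normal, normal, critical, outlier, outlier

call_id=200: ELSE → normal
call_id=201: agent='A6' → outlier
call_id=202: agent='A4' → hot
call_id=203: agent='A5' → critical
call_id=204: agent='A5' → critical
call_id=205: agent='A4' → hot
call_id=206: agent='A5' → critical
call_id=207: agent='A6' → outlier
call_id=208: agent='A5' → critical
call_id=209: ELSE → normal
call_id=210: ELSE → normal
call_id=211: agent='A5' → critical
call_id=212: agent='A6' → outlier
call_id=213: agent='A6' → outlier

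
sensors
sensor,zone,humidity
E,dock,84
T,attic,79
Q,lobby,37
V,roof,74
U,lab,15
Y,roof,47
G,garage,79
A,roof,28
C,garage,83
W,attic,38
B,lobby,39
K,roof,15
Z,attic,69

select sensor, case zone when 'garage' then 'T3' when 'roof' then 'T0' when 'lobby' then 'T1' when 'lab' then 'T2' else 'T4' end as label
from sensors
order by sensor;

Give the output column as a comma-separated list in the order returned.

sensor=A: zone='roof' → T0
sensor=B: zone='lobby' → T1
sensor=C: zone='garage' → T3
sensor=E: ELSE → T4
sensor=G: zone='garage' → T3
sensor=K: zone='roof' → T0
sensor=Q: zone='lobby' → T1
sensor=T: ELSE → T4
sensor=U: zone='lab' → T2
sensor=V: zone='roof' → T0
sensor=W: ELSE → T4
sensor=Y: zone='roof' → T0
sensor=Z: ELSE → T4

T0, T1, T3, T4, T3, T0, T1, T4, T2, T0, T4, T0, T4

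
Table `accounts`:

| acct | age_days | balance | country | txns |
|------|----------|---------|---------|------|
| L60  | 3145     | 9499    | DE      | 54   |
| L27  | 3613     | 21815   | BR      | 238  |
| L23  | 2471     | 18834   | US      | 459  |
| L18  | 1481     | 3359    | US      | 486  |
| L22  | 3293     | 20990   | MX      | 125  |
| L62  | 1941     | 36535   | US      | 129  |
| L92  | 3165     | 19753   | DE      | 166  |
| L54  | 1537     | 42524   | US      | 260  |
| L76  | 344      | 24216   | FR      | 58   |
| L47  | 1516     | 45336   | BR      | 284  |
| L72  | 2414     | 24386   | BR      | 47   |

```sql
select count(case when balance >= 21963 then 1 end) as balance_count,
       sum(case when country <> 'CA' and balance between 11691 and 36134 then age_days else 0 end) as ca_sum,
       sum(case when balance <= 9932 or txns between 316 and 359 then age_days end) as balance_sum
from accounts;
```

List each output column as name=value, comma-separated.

balance_count=5, ca_sum=15300, balance_sum=4626

[balance_count: balance >= 21963]
acct=L60: ✗
acct=L27: ✗
acct=L23: ✗
acct=L18: ✗
acct=L22: ✗
acct=L62: ✓ → 1
acct=L92: ✗
acct=L54: ✓ → 1
acct=L76: ✓ → 1
acct=L47: ✓ → 1
acct=L72: ✓ → 1
balance_count = COUNT(1, 1, 1, 1, 1) = 5
—
[ca_sum: country <> 'CA' and balance between 11691 and 36134]
acct=L60: ✗
acct=L27: ✓ → 3613
acct=L23: ✓ → 2471
acct=L18: ✗
acct=L22: ✓ → 3293
acct=L62: ✗
acct=L92: ✓ → 3165
acct=L54: ✗
acct=L76: ✓ → 344
acct=L47: ✗
acct=L72: ✓ → 2414
ca_sum = 3613 + 2471 + 3293 + 3165 + 344 + 2414 = 15300
—
[balance_sum: balance <= 9932 or txns between 316 and 359]
acct=L60: ✓ → 3145
acct=L27: ✗
acct=L23: ✗
acct=L18: ✓ → 1481
acct=L22: ✗
acct=L62: ✗
acct=L92: ✗
acct=L54: ✗
acct=L76: ✗
acct=L47: ✗
acct=L72: ✗
balance_sum = 3145 + 1481 = 4626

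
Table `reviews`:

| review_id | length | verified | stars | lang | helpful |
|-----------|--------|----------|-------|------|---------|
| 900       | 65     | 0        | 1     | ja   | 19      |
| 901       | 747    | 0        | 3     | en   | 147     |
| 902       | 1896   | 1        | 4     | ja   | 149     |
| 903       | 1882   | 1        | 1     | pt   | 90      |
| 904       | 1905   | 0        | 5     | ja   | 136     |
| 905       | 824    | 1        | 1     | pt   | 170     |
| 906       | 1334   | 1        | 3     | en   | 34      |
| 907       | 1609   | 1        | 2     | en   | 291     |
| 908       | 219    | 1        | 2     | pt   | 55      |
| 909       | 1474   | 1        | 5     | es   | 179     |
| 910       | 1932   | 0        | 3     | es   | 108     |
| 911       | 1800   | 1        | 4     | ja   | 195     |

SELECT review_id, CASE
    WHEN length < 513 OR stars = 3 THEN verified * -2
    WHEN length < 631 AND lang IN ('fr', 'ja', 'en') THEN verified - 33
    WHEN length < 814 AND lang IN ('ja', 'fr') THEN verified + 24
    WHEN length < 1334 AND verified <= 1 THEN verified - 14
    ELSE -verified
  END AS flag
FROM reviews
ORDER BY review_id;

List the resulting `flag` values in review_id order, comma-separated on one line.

review_id=900: length < 513 OR stars = 3 → 0
review_id=901: length < 513 OR stars = 3 → 0
review_id=902: ELSE → -1
review_id=903: ELSE → -1
review_id=904: ELSE → 0
review_id=905: length < 1334 AND verified <= 1 → -13
review_id=906: length < 513 OR stars = 3 → -2
review_id=907: ELSE → -1
review_id=908: length < 513 OR stars = 3 → -2
review_id=909: ELSE → -1
review_id=910: length < 513 OR stars = 3 → 0
review_id=911: ELSE → -1

0, 0, -1, -1, 0, -13, -2, -1, -2, -1, 0, -1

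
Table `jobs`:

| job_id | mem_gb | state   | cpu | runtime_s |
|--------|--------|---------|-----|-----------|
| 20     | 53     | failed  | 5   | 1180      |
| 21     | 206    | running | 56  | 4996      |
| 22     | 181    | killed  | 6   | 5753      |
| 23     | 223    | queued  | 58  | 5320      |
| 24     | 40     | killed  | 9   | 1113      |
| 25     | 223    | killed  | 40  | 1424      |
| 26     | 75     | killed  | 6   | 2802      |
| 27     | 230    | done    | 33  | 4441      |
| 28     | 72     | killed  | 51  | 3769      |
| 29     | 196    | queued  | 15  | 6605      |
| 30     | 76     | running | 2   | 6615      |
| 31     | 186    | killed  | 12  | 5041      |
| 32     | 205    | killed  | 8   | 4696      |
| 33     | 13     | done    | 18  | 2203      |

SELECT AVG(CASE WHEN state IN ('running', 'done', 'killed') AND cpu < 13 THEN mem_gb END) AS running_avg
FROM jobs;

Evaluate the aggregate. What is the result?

job_id=20: ✗
job_id=21: ✗
job_id=22: ✓ → 181
job_id=23: ✗
job_id=24: ✓ → 40
job_id=25: ✗
job_id=26: ✓ → 75
job_id=27: ✗
job_id=28: ✗
job_id=29: ✗
job_id=30: ✓ → 76
job_id=31: ✓ → 186
job_id=32: ✓ → 205
job_id=33: ✗
running_avg = (181 + 40 + 75 + 76 + 186 + 205) / 6 = 127.1666666667

127.1666666667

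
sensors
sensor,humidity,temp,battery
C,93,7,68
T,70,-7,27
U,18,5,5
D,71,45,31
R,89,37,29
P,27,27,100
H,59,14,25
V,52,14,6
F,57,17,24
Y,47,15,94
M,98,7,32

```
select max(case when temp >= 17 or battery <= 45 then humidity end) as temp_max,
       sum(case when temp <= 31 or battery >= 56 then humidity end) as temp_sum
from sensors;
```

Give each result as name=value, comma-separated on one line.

[temp_max: temp >= 17 or battery <= 45]
sensor=C: ✗
sensor=T: ✓ → 70
sensor=U: ✓ → 18
sensor=D: ✓ → 71
sensor=R: ✓ → 89
sensor=P: ✓ → 27
sensor=H: ✓ → 59
sensor=V: ✓ → 52
sensor=F: ✓ → 57
sensor=Y: ✗
sensor=M: ✓ → 98
temp_max = MAX(70, 18, 71, 89, 27, 59, 52, 57, 98) = 98
—
[temp_sum: temp <= 31 or battery >= 56]
sensor=C: ✓ → 93
sensor=T: ✓ → 70
sensor=U: ✓ → 18
sensor=D: ✗
sensor=R: ✗
sensor=P: ✓ → 27
sensor=H: ✓ → 59
sensor=V: ✓ → 52
sensor=F: ✓ → 57
sensor=Y: ✓ → 47
sensor=M: ✓ → 98
temp_sum = 93 + 70 + 18 + 27 + 59 + 52 + 57 + 47 + 98 = 521

temp_max=98, temp_sum=521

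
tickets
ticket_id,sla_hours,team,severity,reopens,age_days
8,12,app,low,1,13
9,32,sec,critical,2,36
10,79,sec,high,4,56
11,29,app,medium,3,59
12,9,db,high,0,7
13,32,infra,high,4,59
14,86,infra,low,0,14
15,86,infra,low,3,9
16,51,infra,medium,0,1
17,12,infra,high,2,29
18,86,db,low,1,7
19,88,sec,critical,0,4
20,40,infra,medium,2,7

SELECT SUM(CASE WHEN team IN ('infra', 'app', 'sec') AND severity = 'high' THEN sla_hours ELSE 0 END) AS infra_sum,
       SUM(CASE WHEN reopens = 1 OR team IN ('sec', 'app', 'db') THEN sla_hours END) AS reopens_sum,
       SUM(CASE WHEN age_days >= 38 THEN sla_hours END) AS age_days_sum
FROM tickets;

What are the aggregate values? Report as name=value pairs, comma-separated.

[infra_sum: team IN ('infra', 'app', 'sec') AND severity = 'high']
ticket_id=8: ✗
ticket_id=9: ✗
ticket_id=10: ✓ → 79
ticket_id=11: ✗
ticket_id=12: ✗
ticket_id=13: ✓ → 32
ticket_id=14: ✗
ticket_id=15: ✗
ticket_id=16: ✗
ticket_id=17: ✓ → 12
ticket_id=18: ✗
ticket_id=19: ✗
ticket_id=20: ✗
infra_sum = 79 + 32 + 12 = 123
—
[reopens_sum: reopens = 1 OR team IN ('sec', 'app', 'db')]
ticket_id=8: ✓ → 12
ticket_id=9: ✓ → 32
ticket_id=10: ✓ → 79
ticket_id=11: ✓ → 29
ticket_id=12: ✓ → 9
ticket_id=13: ✗
ticket_id=14: ✗
ticket_id=15: ✗
ticket_id=16: ✗
ticket_id=17: ✗
ticket_id=18: ✓ → 86
ticket_id=19: ✓ → 88
ticket_id=20: ✗
reopens_sum = 12 + 32 + 79 + 29 + 9 + 86 + 88 = 335
—
[age_days_sum: age_days >= 38]
ticket_id=8: ✗
ticket_id=9: ✗
ticket_id=10: ✓ → 79
ticket_id=11: ✓ → 29
ticket_id=12: ✗
ticket_id=13: ✓ → 32
ticket_id=14: ✗
ticket_id=15: ✗
ticket_id=16: ✗
ticket_id=17: ✗
ticket_id=18: ✗
ticket_id=19: ✗
ticket_id=20: ✗
age_days_sum = 79 + 29 + 32 = 140

infra_sum=123, reopens_sum=335, age_days_sum=140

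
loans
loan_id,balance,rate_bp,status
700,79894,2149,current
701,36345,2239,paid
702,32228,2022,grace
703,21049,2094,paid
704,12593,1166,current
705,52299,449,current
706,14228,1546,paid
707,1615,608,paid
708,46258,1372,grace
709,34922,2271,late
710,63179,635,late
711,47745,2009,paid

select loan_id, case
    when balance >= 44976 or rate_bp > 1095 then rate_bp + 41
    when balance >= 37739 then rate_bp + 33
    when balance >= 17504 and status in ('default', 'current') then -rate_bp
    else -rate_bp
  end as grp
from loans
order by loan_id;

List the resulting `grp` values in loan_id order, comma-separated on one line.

loan_id=700: balance >= 44976 or rate_bp > 1095 → 2190
loan_id=701: balance >= 44976 or rate_bp > 1095 → 2280
loan_id=702: balance >= 44976 or rate_bp > 1095 → 2063
loan_id=703: balance >= 44976 or rate_bp > 1095 → 2135
loan_id=704: balance >= 44976 or rate_bp > 1095 → 1207
loan_id=705: balance >= 44976 or rate_bp > 1095 → 490
loan_id=706: balance >= 44976 or rate_bp > 1095 → 1587
loan_id=707: ELSE → -608
loan_id=708: balance >= 44976 or rate_bp > 1095 → 1413
loan_id=709: balance >= 44976 or rate_bp > 1095 → 2312
loan_id=710: balance >= 44976 or rate_bp > 1095 → 676
loan_id=711: balance >= 44976 or rate_bp > 1095 → 2050

2190, 2280, 2063, 2135, 1207, 490, 1587, -608, 1413, 2312, 676, 2050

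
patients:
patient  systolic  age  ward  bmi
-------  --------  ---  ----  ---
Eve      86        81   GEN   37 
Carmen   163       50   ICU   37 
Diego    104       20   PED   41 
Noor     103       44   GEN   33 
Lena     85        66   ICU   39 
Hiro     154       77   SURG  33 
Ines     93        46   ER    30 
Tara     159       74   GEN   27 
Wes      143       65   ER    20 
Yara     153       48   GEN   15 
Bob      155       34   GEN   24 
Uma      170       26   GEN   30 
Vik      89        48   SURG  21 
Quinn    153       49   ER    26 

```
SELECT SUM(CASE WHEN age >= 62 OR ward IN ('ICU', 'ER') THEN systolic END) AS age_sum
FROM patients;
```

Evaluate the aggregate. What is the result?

patient=Eve: ✓ → 86
patient=Carmen: ✓ → 163
patient=Diego: ✗
patient=Noor: ✗
patient=Lena: ✓ → 85
patient=Hiro: ✓ → 154
patient=Ines: ✓ → 93
patient=Tara: ✓ → 159
patient=Wes: ✓ → 143
patient=Yara: ✗
patient=Bob: ✗
patient=Uma: ✗
patient=Vik: ✗
patient=Quinn: ✓ → 153
age_sum = 86 + 163 + 85 + 154 + 93 + 159 + 143 + 153 = 1036

1036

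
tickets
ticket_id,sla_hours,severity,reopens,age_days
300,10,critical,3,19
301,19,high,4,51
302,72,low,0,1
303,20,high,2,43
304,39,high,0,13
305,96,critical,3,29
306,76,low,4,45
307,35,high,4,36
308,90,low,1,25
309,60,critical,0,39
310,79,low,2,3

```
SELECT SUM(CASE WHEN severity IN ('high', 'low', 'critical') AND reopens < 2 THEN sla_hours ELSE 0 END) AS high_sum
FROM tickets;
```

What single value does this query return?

261

ticket_id=300: ✗
ticket_id=301: ✗
ticket_id=302: ✓ → 72
ticket_id=303: ✗
ticket_id=304: ✓ → 39
ticket_id=305: ✗
ticket_id=306: ✗
ticket_id=307: ✗
ticket_id=308: ✓ → 90
ticket_id=309: ✓ → 60
ticket_id=310: ✗
high_sum = 72 + 39 + 90 + 60 = 261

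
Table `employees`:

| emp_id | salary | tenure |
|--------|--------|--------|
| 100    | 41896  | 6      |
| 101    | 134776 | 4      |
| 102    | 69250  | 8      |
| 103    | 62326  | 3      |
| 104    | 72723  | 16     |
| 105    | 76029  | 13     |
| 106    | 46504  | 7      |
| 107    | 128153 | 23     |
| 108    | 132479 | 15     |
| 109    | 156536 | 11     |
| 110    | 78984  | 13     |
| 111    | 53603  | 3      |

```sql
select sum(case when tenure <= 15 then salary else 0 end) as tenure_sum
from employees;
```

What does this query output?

emp_id=100: ✓ → 41896
emp_id=101: ✓ → 134776
emp_id=102: ✓ → 69250
emp_id=103: ✓ → 62326
emp_id=104: ✗
emp_id=105: ✓ → 76029
emp_id=106: ✓ → 46504
emp_id=107: ✗
emp_id=108: ✓ → 132479
emp_id=109: ✓ → 156536
emp_id=110: ✓ → 78984
emp_id=111: ✓ → 53603
tenure_sum = 41896 + 134776 + 69250 + 62326 + 76029 + 46504 + 132479 + 156536 + 78984 + 53603 = 852383

852383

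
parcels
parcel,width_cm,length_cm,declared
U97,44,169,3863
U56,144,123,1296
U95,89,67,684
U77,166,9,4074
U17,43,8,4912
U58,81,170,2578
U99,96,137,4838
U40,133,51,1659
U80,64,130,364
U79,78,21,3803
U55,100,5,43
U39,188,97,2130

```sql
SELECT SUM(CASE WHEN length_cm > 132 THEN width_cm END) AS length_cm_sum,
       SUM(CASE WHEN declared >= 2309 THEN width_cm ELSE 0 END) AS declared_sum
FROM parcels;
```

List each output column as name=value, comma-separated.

length_cm_sum=221, declared_sum=508

[length_cm_sum: length_cm > 132]
parcel=U97: ✓ → 44
parcel=U56: ✗
parcel=U95: ✗
parcel=U77: ✗
parcel=U17: ✗
parcel=U58: ✓ → 81
parcel=U99: ✓ → 96
parcel=U40: ✗
parcel=U80: ✗
parcel=U79: ✗
parcel=U55: ✗
parcel=U39: ✗
length_cm_sum = 44 + 81 + 96 = 221
—
[declared_sum: declared >= 2309]
parcel=U97: ✓ → 44
parcel=U56: ✗
parcel=U95: ✗
parcel=U77: ✓ → 166
parcel=U17: ✓ → 43
parcel=U58: ✓ → 81
parcel=U99: ✓ → 96
parcel=U40: ✗
parcel=U80: ✗
parcel=U79: ✓ → 78
parcel=U55: ✗
parcel=U39: ✗
declared_sum = 44 + 166 + 43 + 81 + 96 + 78 = 508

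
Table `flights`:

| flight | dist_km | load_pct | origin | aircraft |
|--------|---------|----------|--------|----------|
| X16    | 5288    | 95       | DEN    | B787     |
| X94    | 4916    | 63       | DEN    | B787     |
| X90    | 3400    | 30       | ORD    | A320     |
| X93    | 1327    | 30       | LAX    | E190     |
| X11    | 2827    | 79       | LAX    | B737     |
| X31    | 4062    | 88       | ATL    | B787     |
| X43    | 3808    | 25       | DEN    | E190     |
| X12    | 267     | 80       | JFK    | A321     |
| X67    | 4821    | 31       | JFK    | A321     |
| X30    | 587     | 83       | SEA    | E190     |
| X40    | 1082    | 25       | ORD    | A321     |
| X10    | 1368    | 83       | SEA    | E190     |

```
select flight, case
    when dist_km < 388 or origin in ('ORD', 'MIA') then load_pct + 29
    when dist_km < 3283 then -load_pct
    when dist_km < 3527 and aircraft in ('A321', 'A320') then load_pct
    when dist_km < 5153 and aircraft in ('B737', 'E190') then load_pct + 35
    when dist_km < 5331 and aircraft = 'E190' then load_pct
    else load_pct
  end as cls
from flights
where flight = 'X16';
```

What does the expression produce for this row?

95

flight = X16: dist_km=5288, load_pct=95, origin=DEN, aircraft=B787.
dist_km < 388 or origin in ('ORD', 'MIA') → false
dist_km < 3283 → false
dist_km < 3527 and aircraft in ('A321', 'A320') → false
dist_km < 5153 and aircraft in ('B737', 'E190') → false
dist_km < 5331 and aircraft = 'E190' → false
No prior WHEN matched → ELSE → 95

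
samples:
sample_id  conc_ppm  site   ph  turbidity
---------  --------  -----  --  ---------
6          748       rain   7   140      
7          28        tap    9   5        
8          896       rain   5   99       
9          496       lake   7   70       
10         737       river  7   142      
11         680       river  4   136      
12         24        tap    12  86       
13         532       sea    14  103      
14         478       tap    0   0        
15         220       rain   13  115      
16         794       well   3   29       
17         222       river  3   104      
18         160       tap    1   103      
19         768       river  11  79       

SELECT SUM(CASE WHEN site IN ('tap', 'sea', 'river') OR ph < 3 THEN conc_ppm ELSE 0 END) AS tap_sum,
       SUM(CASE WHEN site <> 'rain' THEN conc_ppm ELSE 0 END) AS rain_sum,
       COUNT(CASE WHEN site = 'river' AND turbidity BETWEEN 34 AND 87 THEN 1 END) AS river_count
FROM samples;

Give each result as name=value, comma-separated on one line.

tap_sum=3629, rain_sum=4919, river_count=1

[tap_sum: site IN ('tap', 'sea', 'river') OR ph < 3]
sample_id=6: ✗
sample_id=7: ✓ → 28
sample_id=8: ✗
sample_id=9: ✗
sample_id=10: ✓ → 737
sample_id=11: ✓ → 680
sample_id=12: ✓ → 24
sample_id=13: ✓ → 532
sample_id=14: ✓ → 478
sample_id=15: ✗
sample_id=16: ✗
sample_id=17: ✓ → 222
sample_id=18: ✓ → 160
sample_id=19: ✓ → 768
tap_sum = 28 + 737 + 680 + 24 + 532 + 478 + 222 + 160 + 768 = 3629
—
[rain_sum: site <> 'rain']
sample_id=6: ✗
sample_id=7: ✓ → 28
sample_id=8: ✗
sample_id=9: ✓ → 496
sample_id=10: ✓ → 737
sample_id=11: ✓ → 680
sample_id=12: ✓ → 24
sample_id=13: ✓ → 532
sample_id=14: ✓ → 478
sample_id=15: ✗
sample_id=16: ✓ → 794
sample_id=17: ✓ → 222
sample_id=18: ✓ → 160
sample_id=19: ✓ → 768
rain_sum = 28 + 496 + 737 + 680 + 24 + 532 + 478 + 794 + 222 + 160 + 768 = 4919
—
[river_count: site = 'river' AND turbidity BETWEEN 34 AND 87]
sample_id=6: ✗
sample_id=7: ✗
sample_id=8: ✗
sample_id=9: ✗
sample_id=10: ✗
sample_id=11: ✗
sample_id=12: ✗
sample_id=13: ✗
sample_id=14: ✗
sample_id=15: ✗
sample_id=16: ✗
sample_id=17: ✗
sample_id=18: ✗
sample_id=19: ✓ → 1
river_count = COUNT(1) = 1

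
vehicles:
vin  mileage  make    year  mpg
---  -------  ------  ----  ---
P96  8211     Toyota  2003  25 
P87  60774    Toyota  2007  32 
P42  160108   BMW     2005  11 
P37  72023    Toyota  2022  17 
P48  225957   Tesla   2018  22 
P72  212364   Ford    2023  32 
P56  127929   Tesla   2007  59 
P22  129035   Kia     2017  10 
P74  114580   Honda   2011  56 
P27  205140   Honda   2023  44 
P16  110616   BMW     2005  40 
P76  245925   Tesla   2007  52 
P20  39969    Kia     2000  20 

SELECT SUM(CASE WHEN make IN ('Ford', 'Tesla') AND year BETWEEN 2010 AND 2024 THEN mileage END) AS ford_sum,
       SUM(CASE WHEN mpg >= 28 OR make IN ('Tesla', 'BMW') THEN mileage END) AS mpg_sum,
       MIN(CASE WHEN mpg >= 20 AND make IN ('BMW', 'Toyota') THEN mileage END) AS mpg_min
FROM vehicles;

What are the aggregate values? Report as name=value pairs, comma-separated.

ford_sum=438321, mpg_sum=1463393, mpg_min=8211

[ford_sum: make IN ('Ford', 'Tesla') AND year BETWEEN 2010 AND 2024]
vin=P96: ✗
vin=P87: ✗
vin=P42: ✗
vin=P37: ✗
vin=P48: ✓ → 225957
vin=P72: ✓ → 212364
vin=P56: ✗
vin=P22: ✗
vin=P74: ✗
vin=P27: ✗
vin=P16: ✗
vin=P76: ✗
vin=P20: ✗
ford_sum = 225957 + 212364 = 438321
—
[mpg_sum: mpg >= 28 OR make IN ('Tesla', 'BMW')]
vin=P96: ✗
vin=P87: ✓ → 60774
vin=P42: ✓ → 160108
vin=P37: ✗
vin=P48: ✓ → 225957
vin=P72: ✓ → 212364
vin=P56: ✓ → 127929
vin=P22: ✗
vin=P74: ✓ → 114580
vin=P27: ✓ → 205140
vin=P16: ✓ → 110616
vin=P76: ✓ → 245925
vin=P20: ✗
mpg_sum = 60774 + 160108 + 225957 + 212364 + 127929 + 114580 + 205140 + 110616 + 245925 = 1463393
—
[mpg_min: mpg >= 20 AND make IN ('BMW', 'Toyota')]
vin=P96: ✓ → 8211
vin=P87: ✓ → 60774
vin=P42: ✗
vin=P37: ✗
vin=P48: ✗
vin=P72: ✗
vin=P56: ✗
vin=P22: ✗
vin=P74: ✗
vin=P27: ✗
vin=P16: ✓ → 110616
vin=P76: ✗
vin=P20: ✗
mpg_min = MIN(8211, 60774, 110616) = 8211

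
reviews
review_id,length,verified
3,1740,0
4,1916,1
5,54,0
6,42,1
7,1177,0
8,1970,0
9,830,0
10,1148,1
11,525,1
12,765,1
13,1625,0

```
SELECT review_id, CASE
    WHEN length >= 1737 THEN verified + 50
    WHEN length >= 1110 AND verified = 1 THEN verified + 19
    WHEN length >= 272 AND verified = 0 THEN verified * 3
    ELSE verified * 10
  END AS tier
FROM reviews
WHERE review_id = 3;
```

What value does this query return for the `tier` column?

review_id = 3: length=1740, verified=0.
length >= 1737 → true → 50

50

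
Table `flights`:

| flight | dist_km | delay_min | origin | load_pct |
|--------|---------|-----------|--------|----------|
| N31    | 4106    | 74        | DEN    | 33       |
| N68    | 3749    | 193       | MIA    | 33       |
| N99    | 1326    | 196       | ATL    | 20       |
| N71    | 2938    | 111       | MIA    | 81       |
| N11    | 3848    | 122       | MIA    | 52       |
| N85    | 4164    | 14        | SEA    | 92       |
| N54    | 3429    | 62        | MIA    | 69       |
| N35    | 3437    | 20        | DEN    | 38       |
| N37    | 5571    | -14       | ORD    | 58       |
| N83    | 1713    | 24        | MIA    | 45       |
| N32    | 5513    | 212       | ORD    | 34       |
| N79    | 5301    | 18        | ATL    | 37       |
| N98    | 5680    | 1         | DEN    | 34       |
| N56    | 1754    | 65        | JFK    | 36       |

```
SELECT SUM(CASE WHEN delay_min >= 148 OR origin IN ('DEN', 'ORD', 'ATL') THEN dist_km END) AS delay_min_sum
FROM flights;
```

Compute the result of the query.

flight=N31: ✓ → 4106
flight=N68: ✓ → 3749
flight=N99: ✓ → 1326
flight=N71: ✗
flight=N11: ✗
flight=N85: ✗
flight=N54: ✗
flight=N35: ✓ → 3437
flight=N37: ✓ → 5571
flight=N83: ✗
flight=N32: ✓ → 5513
flight=N79: ✓ → 5301
flight=N98: ✓ → 5680
flight=N56: ✗
delay_min_sum = 4106 + 3749 + 1326 + 3437 + 5571 + 5513 + 5301 + 5680 = 34683

34683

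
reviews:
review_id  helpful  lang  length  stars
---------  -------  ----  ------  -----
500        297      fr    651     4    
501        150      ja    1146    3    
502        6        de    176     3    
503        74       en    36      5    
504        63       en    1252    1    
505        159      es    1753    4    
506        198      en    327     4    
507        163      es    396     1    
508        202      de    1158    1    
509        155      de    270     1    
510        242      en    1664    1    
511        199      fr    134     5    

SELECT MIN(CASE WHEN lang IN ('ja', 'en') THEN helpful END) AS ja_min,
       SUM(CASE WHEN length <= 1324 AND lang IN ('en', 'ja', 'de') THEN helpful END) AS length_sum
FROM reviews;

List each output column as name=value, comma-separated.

[ja_min: lang IN ('ja', 'en')]
review_id=500: ✗
review_id=501: ✓ → 150
review_id=502: ✗
review_id=503: ✓ → 74
review_id=504: ✓ → 63
review_id=505: ✗
review_id=506: ✓ → 198
review_id=507: ✗
review_id=508: ✗
review_id=509: ✗
review_id=510: ✓ → 242
review_id=511: ✗
ja_min = MIN(150, 74, 63, 198, 242) = 63
—
[length_sum: length <= 1324 AND lang IN ('en', 'ja', 'de')]
review_id=500: ✗
review_id=501: ✓ → 150
review_id=502: ✓ → 6
review_id=503: ✓ → 74
review_id=504: ✓ → 63
review_id=505: ✗
review_id=506: ✓ → 198
review_id=507: ✗
review_id=508: ✓ → 202
review_id=509: ✓ → 155
review_id=510: ✗
review_id=511: ✗
length_sum = 150 + 6 + 74 + 63 + 198 + 202 + 155 = 848

ja_min=63, length_sum=848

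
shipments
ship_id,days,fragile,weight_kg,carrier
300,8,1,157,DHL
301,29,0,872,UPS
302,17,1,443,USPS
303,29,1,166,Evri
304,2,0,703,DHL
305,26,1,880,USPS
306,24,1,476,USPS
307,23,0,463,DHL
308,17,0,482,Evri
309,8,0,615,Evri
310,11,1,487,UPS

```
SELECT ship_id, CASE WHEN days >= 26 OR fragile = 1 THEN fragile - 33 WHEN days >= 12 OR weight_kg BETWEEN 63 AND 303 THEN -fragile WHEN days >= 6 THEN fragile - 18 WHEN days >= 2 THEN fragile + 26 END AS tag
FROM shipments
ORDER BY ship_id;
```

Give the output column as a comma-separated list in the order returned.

ship_id=300: days >= 26 OR fragile = 1 → -32
ship_id=301: days >= 26 OR fragile = 1 → -33
ship_id=302: days >= 26 OR fragile = 1 → -32
ship_id=303: days >= 26 OR fragile = 1 → -32
ship_id=304: days >= 2 → 26
ship_id=305: days >= 26 OR fragile = 1 → -32
ship_id=306: days >= 26 OR fragile = 1 → -32
ship_id=307: days >= 12 OR weight_kg BETWEEN 63 AND 303 → 0
ship_id=308: days >= 12 OR weight_kg BETWEEN 63 AND 303 → 0
ship_id=309: days >= 6 → -18
ship_id=310: days >= 26 OR fragile = 1 → -32

-32, -33, -32, -32, 26, -32, -32, 0, 0, -18, -32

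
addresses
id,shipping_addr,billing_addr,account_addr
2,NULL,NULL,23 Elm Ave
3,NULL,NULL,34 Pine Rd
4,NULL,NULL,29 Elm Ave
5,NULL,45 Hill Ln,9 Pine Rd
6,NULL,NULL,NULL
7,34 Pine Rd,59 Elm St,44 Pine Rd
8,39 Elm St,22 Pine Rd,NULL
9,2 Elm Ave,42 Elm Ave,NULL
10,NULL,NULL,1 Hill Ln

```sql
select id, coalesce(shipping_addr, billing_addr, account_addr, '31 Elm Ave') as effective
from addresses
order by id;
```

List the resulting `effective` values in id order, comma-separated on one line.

23 Elm Ave, 34 Pine Rd, 29 Elm Ave, 45 Hill Ln, 31 Elm Ave, 34 Pine Rd, 39 Elm St, 2 Elm Ave, 1 Hill Ln

id=2: shipping_addr=NULL, billing_addr=NULL, account_addr=23 Elm Ave → 23 Elm Ave
id=3: shipping_addr=NULL, billing_addr=NULL, account_addr=34 Pine Rd → 34 Pine Rd
id=4: shipping_addr=NULL, billing_addr=NULL, account_addr=29 Elm Ave → 29 Elm Ave
id=5: shipping_addr=NULL, billing_addr=45 Hill Ln → 45 Hill Ln
id=6: shipping_addr=NULL, billing_addr=NULL, account_addr=NULL, → literal 31 Elm Ave → 31 Elm Ave
id=7: shipping_addr=34 Pine Rd → 34 Pine Rd
id=8: shipping_addr=39 Elm St → 39 Elm St
id=9: shipping_addr=2 Elm Ave → 2 Elm Ave
id=10: shipping_addr=NULL, billing_addr=NULL, account_addr=1 Hill Ln → 1 Hill Ln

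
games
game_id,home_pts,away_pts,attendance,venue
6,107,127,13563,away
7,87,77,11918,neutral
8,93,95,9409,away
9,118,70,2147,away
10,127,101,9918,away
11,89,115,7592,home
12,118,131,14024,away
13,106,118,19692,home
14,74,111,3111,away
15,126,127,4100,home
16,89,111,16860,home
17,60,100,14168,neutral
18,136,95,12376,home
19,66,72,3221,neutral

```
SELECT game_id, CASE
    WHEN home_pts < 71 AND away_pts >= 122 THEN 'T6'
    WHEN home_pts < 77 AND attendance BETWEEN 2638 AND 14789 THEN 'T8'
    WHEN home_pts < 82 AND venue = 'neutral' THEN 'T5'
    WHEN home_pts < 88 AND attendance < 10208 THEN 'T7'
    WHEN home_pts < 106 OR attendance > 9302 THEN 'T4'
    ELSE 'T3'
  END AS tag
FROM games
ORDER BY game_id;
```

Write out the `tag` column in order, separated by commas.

game_id=6: home_pts < 106 OR attendance > 9302 → T4
game_id=7: home_pts < 106 OR attendance > 9302 → T4
game_id=8: home_pts < 106 OR attendance > 9302 → T4
game_id=9: ELSE → T3
game_id=10: home_pts < 106 OR attendance > 9302 → T4
game_id=11: home_pts < 106 OR attendance > 9302 → T4
game_id=12: home_pts < 106 OR attendance > 9302 → T4
game_id=13: home_pts < 106 OR attendance > 9302 → T4
game_id=14: home_pts < 77 AND attendance BETWEEN 2638 AND 14789 → T8
game_id=15: ELSE → T3
game_id=16: home_pts < 106 OR attendance > 9302 → T4
game_id=17: home_pts < 77 AND attendance BETWEEN 2638 AND 14789 → T8
game_id=18: home_pts < 106 OR attendance > 9302 → T4
game_id=19: home_pts < 77 AND attendance BETWEEN 2638 AND 14789 → T8

T4, T4, T4, T3, T4, T4, T4, T4, T8, T3, T4, T8, T4, T8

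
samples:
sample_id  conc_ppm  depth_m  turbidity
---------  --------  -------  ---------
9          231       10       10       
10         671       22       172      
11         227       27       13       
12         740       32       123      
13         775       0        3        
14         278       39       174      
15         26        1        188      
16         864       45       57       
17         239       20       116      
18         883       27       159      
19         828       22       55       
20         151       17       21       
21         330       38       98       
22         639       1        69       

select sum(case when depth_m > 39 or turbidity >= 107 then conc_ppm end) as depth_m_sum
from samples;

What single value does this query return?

3701

sample_id=9: ✗
sample_id=10: ✓ → 671
sample_id=11: ✗
sample_id=12: ✓ → 740
sample_id=13: ✗
sample_id=14: ✓ → 278
sample_id=15: ✓ → 26
sample_id=16: ✓ → 864
sample_id=17: ✓ → 239
sample_id=18: ✓ → 883
sample_id=19: ✗
sample_id=20: ✗
sample_id=21: ✗
sample_id=22: ✗
depth_m_sum = 671 + 740 + 278 + 26 + 864 + 239 + 883 = 3701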